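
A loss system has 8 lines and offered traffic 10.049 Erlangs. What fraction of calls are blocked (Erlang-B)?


B(c,a) = (a^c/c!) / Σ_{k=0}^{c} a^k/k!
a^8/8! = 2579.064754
Σ terms (k=0..8): 1.00000 + 10.04900 + 50.49120 + 169.12869 + 424.89355 + 853.95107 + 1430.22571 + 2053.19117 + 2579.06475 = 7571.995144
B = 2579.064754/7571.995144 = 0.340606

Final: 0.340606


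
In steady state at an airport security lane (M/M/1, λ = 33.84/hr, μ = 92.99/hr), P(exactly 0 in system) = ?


ρ = 33.84/92.99 = 0.3639
P_n = (1−ρ)·ρ^n = (1 − 0.3639)·0.3639^0 = 0.6361·1.000000 = 0.636090

Final: 0.636090


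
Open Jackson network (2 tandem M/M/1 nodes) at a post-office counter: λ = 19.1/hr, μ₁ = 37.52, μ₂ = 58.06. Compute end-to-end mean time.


Each node sees arrival rate λ = 19.1/hr (tandem ⇒ throughput preserved).
W₁ = 1/(μ₁−λ) = 1/(37.52−19.1) = 0.05429 hr
W₂ = 1/(μ₂−λ) = 1/(58.06−19.1) = 0.02567 hr
W_total = W₁ + W₂ = 0.05429 + 0.02567 = 0.07996 hr

Final: 0.07996 hr


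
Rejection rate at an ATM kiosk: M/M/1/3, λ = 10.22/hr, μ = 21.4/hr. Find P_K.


ρ = λ/μ = 10.22/21.4 = 0.4776
P_K = (1−ρ)ρ^K/(1−ρ^(K+1)) = (0.5224·0.108921)/(1 − 0.052017)
= 0.056904/0.947983 = 0.060026

Final: 0.060026


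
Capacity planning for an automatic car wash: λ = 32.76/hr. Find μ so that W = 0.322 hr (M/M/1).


W = 1/(μ−λ) ⇒ μ − λ = 1/W = 1/0.322 = 3.1056
μ = λ + 1/W = 32.76 + 3.1056 = 35.8656 per hr

Final: 35.8656 /hr


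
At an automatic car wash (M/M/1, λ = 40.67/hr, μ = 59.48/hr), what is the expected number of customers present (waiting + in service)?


ρ = λ/μ = 40.67/59.48 = 0.6838
L = ρ/(1−ρ) = 0.6838/(1 − 0.6838) = 0.6838/0.3162 = 2.1621

Final: 2.1621


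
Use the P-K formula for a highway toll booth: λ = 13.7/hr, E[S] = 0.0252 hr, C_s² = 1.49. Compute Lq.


ρ = λ·E[S] = 13.7·0.0252 = 0.3452
Lq = ρ²(1+C_s²)/(2(1−ρ)) = 0.1192·(1+1.49)/(2·0.6548)
= 0.1192·2.4900/1.3095 = 0.22664

Final: 0.22664


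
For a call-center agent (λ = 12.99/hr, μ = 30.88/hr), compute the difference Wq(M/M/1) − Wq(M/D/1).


ρ = 12.99/30.88 = 0.4207
Wq(M/M/1) = ρ/(μ−λ) = 0.4207/17.89 = 0.02351 hr
Wq(M/D/1) = ρ/(2(μ−λ)) = 0.01176 hr
Savings = 0.02351 − 0.01176 = 0.01176 hr

Final: 0.01176 hr


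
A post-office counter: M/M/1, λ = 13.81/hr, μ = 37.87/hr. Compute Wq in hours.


ρ = 13.81/37.87 = 0.3647
Wq = ρ/(μ−λ) = 0.3647/(37.87 − 13.81) = 0.3647/24.06 = 0.01516 hr

Final: 0.01516 hr


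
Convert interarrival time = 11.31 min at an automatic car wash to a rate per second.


λ = 1/(interarrival time) in consistent units.
1 second = 0.0166667 min, so λ = 0.0166667/11.31 = 0.001474 per second

Final: 0.001474 /sec


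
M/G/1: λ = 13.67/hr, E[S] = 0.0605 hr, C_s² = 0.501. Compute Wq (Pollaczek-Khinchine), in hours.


ρ = λ·E[S] = 13.67·0.0605 = 0.8270
E[S²] = E[S]²(1+C_s²) = 0.0605²·(1+0.501) = 0.005494
Wq = λ·E[S²]/(2(1−ρ)) = 13.67·0.005494/(2·0.1730) = 0.21711 hr

Final: 0.21711 hr


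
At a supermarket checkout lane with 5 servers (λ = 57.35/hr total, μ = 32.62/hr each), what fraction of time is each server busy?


ρ = λ/(cμ) = 57.35/(5·32.62) = 57.35/163.10 = 0.3516

Final: 0.3516


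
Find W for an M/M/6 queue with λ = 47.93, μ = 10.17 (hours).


a = 4.7129; ρ = 0.7855; P₀ = 0.006890
Lq = P₀·a^c·ρ/(c!(1−ρ)²) = 1.78977
Wq = Lq/λ = 1.78977/47.93 = 0.03734 hr
W = Wq + 1/μ = 0.03734 + 0.09833 = 0.13567 hr

Final: 0.13567 hr


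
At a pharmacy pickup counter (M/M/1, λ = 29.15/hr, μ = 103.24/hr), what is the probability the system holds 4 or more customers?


ρ = 29.15/103.24 = 0.2824
P(N ≥ n) = ρ^n = 0.2824^4 = 0.006356

Final: 0.006356


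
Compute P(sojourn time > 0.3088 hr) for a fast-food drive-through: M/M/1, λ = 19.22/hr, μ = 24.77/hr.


W ~ Exponential(μ−λ) for M/M/1.
μ − λ = 24.77 − 19.22 = 5.5500
P(W > t) = e^{−(μ−λ)t} = e^{−1.7138} = 0.180173

Final: 0.180173


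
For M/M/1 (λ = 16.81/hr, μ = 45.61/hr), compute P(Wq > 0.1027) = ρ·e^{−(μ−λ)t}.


ρ = 16.81/45.61 = 0.3686
P(Wq > t) = ρ·e^{−(μ−λ)t} = 0.3686·e^{−2.9578}
= 0.3686·0.051935 = 0.019141

Final: 0.019141


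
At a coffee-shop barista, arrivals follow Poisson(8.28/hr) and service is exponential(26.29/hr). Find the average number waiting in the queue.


ρ = 8.28/26.29 = 0.3149
Lq = ρ²/(1−ρ) = 0.09919/0.6851 = 0.1448

Final: 0.1448


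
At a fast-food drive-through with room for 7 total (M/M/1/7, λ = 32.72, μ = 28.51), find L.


ρ = 32.72/28.51 = 1.1477
L = ρ[1 − (K+1)ρ^K + Kρ^(K+1)] / [(1−ρ)(1−ρ^(K+1))]
Numerator: 1.1477·(1 − 8·2.622482 + 7·3.009738) = 1.249013
Denominator: (-0.1477)·(-2.009738) = 0.296773
L = 1.249013/0.296773 = 4.2086

Final: 4.2086


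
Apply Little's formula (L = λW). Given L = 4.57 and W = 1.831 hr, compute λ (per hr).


λ = L/W = 4.57/1.831 = 2.4959 /hr

Final: 2.4959 /hr


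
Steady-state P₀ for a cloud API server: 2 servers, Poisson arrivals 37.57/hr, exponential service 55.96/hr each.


a = λ/μ = 37.57/55.96 = 0.6714; ρ = a/c = 0.3357
Σ_{k=0}^{1} a^k/k! (terms k=0..1) = 1.00000 + 0.67137 = 1.67137
Tail: a^2/(2!(1−ρ)) = 0.45074/(2·0.6643) = 0.33925
P₀ = 1/(1.67137 + 0.33925) = 1/2.01063 = 0.497358

Final: 0.497358


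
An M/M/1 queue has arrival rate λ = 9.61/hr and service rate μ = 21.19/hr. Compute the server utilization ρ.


ρ = λ/μ = 9.61/21.19 = 0.4535

Final: 0.4535


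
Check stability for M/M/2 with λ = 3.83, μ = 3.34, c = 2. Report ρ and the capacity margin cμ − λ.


Total capacity cμ = 2·3.34 = 6.68/hr
ρ = λ/(cμ) = 3.83/6.68 = 0.5734
Stable ⇔ ρ < 1: YES
Spare capacity = cμ − λ = 6.68 − 3.83 = 2.85/hr

Final: ρ = 0.5734; stable; margin = 2.85/hr


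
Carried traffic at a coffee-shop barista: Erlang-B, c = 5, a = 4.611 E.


B(5,4.611) = 0.252519 (Erlang-B)
Carried load = a(1 − B) = 4.611·(1 − 0.252519) = 4.611·0.747481 = 3.4466 E

Final: 3.4466 Erlangs


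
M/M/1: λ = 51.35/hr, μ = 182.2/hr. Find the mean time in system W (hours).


W = 1/(μ−λ) = 1/(182.2 − 51.35) = 1/130.85 = 0.007642 hr

Final: 0.007642 hr


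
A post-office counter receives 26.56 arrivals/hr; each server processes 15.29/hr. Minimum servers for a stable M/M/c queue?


Stability requires cμ > λ ⇔ c > λ/μ.
λ/μ = 26.56/15.29 = 1.7371
Minimum integer c = ⌊1.7371⌋ + 1 = 2
Check: 2·15.29 = 30.58 > 26.56, while 1·15.29 = 15.29 ≤ 26.56

Final: 2 servers


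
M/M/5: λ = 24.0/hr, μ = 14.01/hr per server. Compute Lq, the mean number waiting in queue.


a = λ/μ = 1.7131; ρ = a/5 = 0.3426
P₀ = 0.179726
Lq = P₀·a^c·ρ / (c!·(1−ρ)²) = 0.179726·14.75250·0.3426/(120·0.43216)
= 0.01752

Final: 0.01752


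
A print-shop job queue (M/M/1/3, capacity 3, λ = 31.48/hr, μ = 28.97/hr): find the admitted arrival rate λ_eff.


ρ = 1.0866; P_K = (1−ρ)ρ^3/(1−ρ^4) = 0.281966
λ_eff = λ(1 − P_K) = 31.48·(1 − 0.281966) = 31.48·0.718034 = 22.6037 /hr

Final: 22.6037 /hr


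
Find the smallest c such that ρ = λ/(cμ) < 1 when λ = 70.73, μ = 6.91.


Stability requires cμ > λ ⇔ c > λ/μ.
λ/μ = 70.73/6.91 = 10.2359
Minimum integer c = ⌊10.2359⌋ + 1 = 11
Check: 11·6.91 = 76.01 > 70.73, while 10·6.91 = 69.10 ≤ 70.73

Final: 11 servers


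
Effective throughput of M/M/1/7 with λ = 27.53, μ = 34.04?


ρ = 0.8088; P_K = (1−ρ)ρ^7/(1−ρ^8) = 0.052979
λ_eff = λ(1 − P_K) = 27.53·(1 − 0.052979) = 27.53·0.947021 = 26.0715 /hr

Final: 26.0715 /hr


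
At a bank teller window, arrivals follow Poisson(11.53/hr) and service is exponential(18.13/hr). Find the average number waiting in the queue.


ρ = 11.53/18.13 = 0.6360
Lq = ρ²/(1−ρ) = 0.4044/0.3640 = 1.1110

Final: 1.1110


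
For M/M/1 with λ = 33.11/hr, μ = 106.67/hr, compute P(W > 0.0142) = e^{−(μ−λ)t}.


W ~ Exponential(μ−λ) for M/M/1.
μ − λ = 106.67 − 33.11 = 73.5600
P(W > t) = e^{−(μ−λ)t} = e^{−1.0446} = 0.351849

Final: 0.351849


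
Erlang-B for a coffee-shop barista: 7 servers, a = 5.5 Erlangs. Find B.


B(c,a) = (a^c/c!) / Σ_{k=0}^{c} a^k/k!
a^7/7! = 30.207048
Σ terms (k=0..7): 1.00000 + 5.50000 + 15.12500 + 27.72917 + 38.12760 + 41.94036 + 38.44533 + 30.20705 = 198.074518
B = 30.207048/198.074518 = 0.152503

Final: 0.152503


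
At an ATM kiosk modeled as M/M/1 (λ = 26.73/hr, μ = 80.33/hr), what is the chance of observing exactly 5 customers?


ρ = 26.73/80.33 = 0.3328
P_n = (1−ρ)·ρ^n = (1 − 0.3328)·0.3328^5 = 0.6672·0.004079 = 0.002722

Final: 0.002722


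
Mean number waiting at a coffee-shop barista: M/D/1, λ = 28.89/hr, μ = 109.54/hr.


ρ = 28.89/109.54 = 0.2637
M/D/1: Lq = ρ²/(2(1−ρ)) = 0.06956/(2·0.7363) = 0.04724

Final: 0.04724


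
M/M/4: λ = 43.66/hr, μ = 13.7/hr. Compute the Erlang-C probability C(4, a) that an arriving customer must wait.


a = λ/μ = 3.1869; ρ = a/4 = 0.7967
P₀ = 0.027932 (from M/M/c formula)
C(c,a) = [a^c/(c!(1−ρ))]·P₀ = [103.14606/(24·0.2033)]·0.027932
= 21.14155·0.027932 = 0.590533

Final: 0.590533


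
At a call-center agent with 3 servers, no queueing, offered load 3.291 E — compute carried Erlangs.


B(3,3.291) = 0.379666 (Erlang-B)
Carried load = a(1 − B) = 3.291·(1 − 0.379666) = 3.291·0.620334 = 2.0415 E

Final: 2.0415 Erlangs


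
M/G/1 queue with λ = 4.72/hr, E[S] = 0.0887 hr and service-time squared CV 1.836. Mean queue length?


ρ = λ·E[S] = 4.72·0.0887 = 0.4187
Lq = ρ²(1+C_s²)/(2(1−ρ)) = 0.1753·(1+1.836)/(2·0.5813)
= 0.1753·2.8360/1.1627 = 0.42754

Final: 0.42754


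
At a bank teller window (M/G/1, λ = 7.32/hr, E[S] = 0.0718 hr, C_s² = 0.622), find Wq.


ρ = λ·E[S] = 7.32·0.0718 = 0.5256
E[S²] = E[S]²(1+C_s²) = 0.0718²·(1+0.622) = 0.008362
Wq = λ·E[S²]/(2(1−ρ)) = 7.32·0.008362/(2·0.4744) = 0.06451 hr

Final: 0.06451 hr


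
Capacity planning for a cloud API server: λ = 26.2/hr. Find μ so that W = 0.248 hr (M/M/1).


W = 1/(μ−λ) ⇒ μ − λ = 1/W = 1/0.248 = 4.0323
μ = λ + 1/W = 26.2 + 4.0323 = 30.2323 per hr

Final: 30.2323 /hr


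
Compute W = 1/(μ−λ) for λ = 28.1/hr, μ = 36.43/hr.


W = 1/(μ−λ) = 1/(36.43 − 28.1) = 1/8.33 = 0.1200 hr

Final: 0.1200 hr


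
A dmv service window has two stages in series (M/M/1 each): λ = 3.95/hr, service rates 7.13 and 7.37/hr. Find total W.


Each node sees arrival rate λ = 3.95/hr (tandem ⇒ throughput preserved).
W₁ = 1/(μ₁−λ) = 1/(7.13−3.95) = 0.31447 hr
W₂ = 1/(μ₂−λ) = 1/(7.37−3.95) = 0.29240 hr
W_total = W₁ + W₂ = 0.31447 + 0.29240 = 0.60686 hr

Final: 0.60686 hr


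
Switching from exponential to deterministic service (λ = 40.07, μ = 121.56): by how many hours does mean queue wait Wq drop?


ρ = 40.07/121.56 = 0.3296
Wq(M/M/1) = ρ/(μ−λ) = 0.3296/81.49 = 0.004045 hr
Wq(M/D/1) = ρ/(2(μ−λ)) = 0.002023 hr
Savings = 0.004045 − 0.002023 = 0.002023 hr

Final: 0.002023 hr


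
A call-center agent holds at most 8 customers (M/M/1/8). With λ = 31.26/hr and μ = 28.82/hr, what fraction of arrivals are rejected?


ρ = λ/μ = 31.26/28.82 = 1.0847
P_K = (1−ρ)ρ^K/(1−ρ^(K+1)) = (-0.08466·1.915843)/(1 − 2.078045)
= -0.162202/-1.078045 = 0.150459

Final: 0.150459


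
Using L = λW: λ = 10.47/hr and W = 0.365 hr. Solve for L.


L = λW = 10.47·0.365 = 3.8216

Final: 3.8216


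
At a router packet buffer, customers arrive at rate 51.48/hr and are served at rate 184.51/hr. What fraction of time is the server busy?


ρ = λ/μ = 51.48/184.51 = 0.2790

Final: 0.2790


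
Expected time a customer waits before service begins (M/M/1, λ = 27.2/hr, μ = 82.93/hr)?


ρ = 27.2/82.93 = 0.3280
Wq = ρ/(μ−λ) = 0.3280/(82.93 − 27.2) = 0.3280/55.73 = 0.005885 hr

Final: 0.005885 hr


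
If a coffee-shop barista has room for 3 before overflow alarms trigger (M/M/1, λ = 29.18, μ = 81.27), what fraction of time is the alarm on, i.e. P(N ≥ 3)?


ρ = 29.18/81.27 = 0.3591
P(N ≥ n) = ρ^n = 0.3591^3 = 0.046288

Final: 0.046288


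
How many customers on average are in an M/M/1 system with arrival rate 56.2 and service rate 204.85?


ρ = λ/μ = 56.2/204.85 = 0.2743
L = ρ/(1−ρ) = 0.2743/(1 − 0.2743) = 0.2743/0.7257 = 0.3781

Final: 0.3781


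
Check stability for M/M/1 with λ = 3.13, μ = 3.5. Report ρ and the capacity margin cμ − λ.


Total capacity cμ = 1·3.5 = 3.50/hr
ρ = λ/(cμ) = 3.13/3.50 = 0.8943
Stable ⇔ ρ < 1: YES
Spare capacity = cμ − λ = 3.50 − 3.13 = 0.37/hr

Final: ρ = 0.8943; stable; margin = 0.37/hr


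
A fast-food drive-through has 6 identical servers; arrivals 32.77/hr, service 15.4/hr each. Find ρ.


ρ = λ/(cμ) = 32.77/(6·15.4) = 32.77/92.40 = 0.3547

Final: 0.3547


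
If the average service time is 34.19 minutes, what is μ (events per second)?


μ = 1/(service time) in consistent units.
1 second = 0.0166667 min, so μ = 0.0166667/34.19 = 0.0004875 per second

Final: 0.0004875 /sec


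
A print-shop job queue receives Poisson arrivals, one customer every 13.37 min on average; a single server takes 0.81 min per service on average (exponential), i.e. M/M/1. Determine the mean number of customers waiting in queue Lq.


λ = 60/13.37 = 4.4877 /hr
μ = 60/0.81 = 74.0741 /hr
ρ = λ/μ = 4.4877/74.0741 = 0.06058
Lq = ρ²/(1−ρ) = 0.003670/0.9394 = 0.003907

Final: 0.003907


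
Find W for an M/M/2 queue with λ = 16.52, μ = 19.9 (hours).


a = 0.8302; ρ = 0.4151; P₀ = 0.413352
Lq = P₀·a^c·ρ/(c!(1−ρ)²) = 0.17280
Wq = Lq/λ = 0.17280/16.52 = 0.01046 hr
W = Wq + 1/μ = 0.01046 + 0.05025 = 0.06071 hr

Final: 0.06071 hr


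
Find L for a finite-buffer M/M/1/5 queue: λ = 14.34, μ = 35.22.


ρ = 14.34/35.22 = 0.4072
L = ρ[1 − (K+1)ρ^K + Kρ^(K+1)] / [(1−ρ)(1−ρ^(K+1))]
Numerator: 0.4072·(1 − 6·0.011189 + 5·0.004556) = 0.389095
Denominator: (0.5928)·(0.995444) = 0.590144
L = 0.389095/0.590144 = 0.6593

Final: 0.6593


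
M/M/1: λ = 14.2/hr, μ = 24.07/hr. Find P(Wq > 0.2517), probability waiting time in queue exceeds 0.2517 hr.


ρ = 14.2/24.07 = 0.5899
P(Wq > t) = ρ·e^{−(μ−λ)t} = 0.5899·e^{−2.4843}
= 0.5899·0.083386 = 0.049193

Final: 0.049193


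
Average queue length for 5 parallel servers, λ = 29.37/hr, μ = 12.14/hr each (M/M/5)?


a = λ/μ = 2.4193; ρ = a/5 = 0.4839
P₀ = 0.087176
Lq = P₀·a^c·ρ / (c!·(1−ρ)²) = 0.087176·82.87553·0.4839/(120·0.26641)
= 0.10935

Final: 0.10935


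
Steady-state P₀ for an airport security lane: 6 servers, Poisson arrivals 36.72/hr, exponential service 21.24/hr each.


a = λ/μ = 36.72/21.24 = 1.7288; ρ = a/c = 0.2881
Σ_{k=0}^{5} a^k/k! (terms k=0..5) = 1.00000 + 1.72881 + 1.49440 + 0.86118 + 0.37220 + 0.12869 = 5.58529
Tail: a^6/(6!(1−ρ)) = 26.69863/(720·0.7119) = 0.05209
P₀ = 1/(5.58529 + 0.05209) = 1/5.63738 = 0.177387

Final: 0.177387


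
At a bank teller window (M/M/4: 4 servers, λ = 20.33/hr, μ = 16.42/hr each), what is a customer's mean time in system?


a = 1.2381; ρ = 0.3095; P₀ = 0.288789
Lq = P₀·a^c·ρ/(c!(1−ρ)²) = 0.01836
Wq = Lq/λ = 0.01836/20.33 = 0.0009030 hr
W = Wq + 1/μ = 0.0009030 + 0.06090 = 0.06180 hr

Final: 0.06180 hr


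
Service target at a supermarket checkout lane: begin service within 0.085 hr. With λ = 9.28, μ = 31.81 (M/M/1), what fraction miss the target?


ρ = 9.28/31.81 = 0.2917
P(Wq > t) = ρ·e^{−(μ−λ)t} = 0.2917·e^{−1.9151}
= 0.2917·0.147334 = 0.042982

Final: 0.042982


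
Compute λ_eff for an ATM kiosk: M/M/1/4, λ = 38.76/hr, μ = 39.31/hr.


ρ = 0.9860; P_K = (1−ρ)ρ^4/(1−ρ^5) = 0.194404
λ_eff = λ(1 − P_K) = 38.76·(1 − 0.194404) = 38.76·0.805596 = 31.2249 /hr

Final: 31.2249 /hr


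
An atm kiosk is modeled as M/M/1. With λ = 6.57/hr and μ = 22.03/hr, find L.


ρ = λ/μ = 6.57/22.03 = 0.2982
L = ρ/(1−ρ) = 0.2982/(1 − 0.2982) = 0.2982/0.7018 = 0.4250

Final: 0.4250


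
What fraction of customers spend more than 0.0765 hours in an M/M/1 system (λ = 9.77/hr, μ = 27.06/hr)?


W ~ Exponential(μ−λ) for M/M/1.
μ − λ = 27.06 − 9.77 = 17.2900
P(W > t) = e^{−(μ−λ)t} = e^{−1.3227} = 0.266419

Final: 0.266419


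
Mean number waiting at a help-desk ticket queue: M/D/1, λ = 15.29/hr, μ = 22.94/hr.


ρ = 15.29/22.94 = 0.6665
M/D/1: Lq = ρ²/(2(1−ρ)) = 0.4443/(2·0.3335) = 0.66609

Final: 0.66609


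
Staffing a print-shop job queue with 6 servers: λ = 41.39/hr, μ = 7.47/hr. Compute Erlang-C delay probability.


a = λ/μ = 5.5408; ρ = a/6 = 0.9235
P₀ = 0.001519 (from M/M/c formula)
C(c,a) = [a^c/(c!(1−ρ))]·P₀ = [28936.69638/(720·0.07653)]·0.001519
= 525.16308·0.001519 = 0.797880

Final: 0.797880


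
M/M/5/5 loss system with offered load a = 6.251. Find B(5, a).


B(c,a) = (a^c/c!) / Σ_{k=0}^{c} a^k/k!
a^5/5! = 79.536458
Σ terms (k=0..5): 1.00000 + 6.25100 + 19.53750 + 40.70964 + 63.61899 + 79.53646 = 210.653585
B = 79.536458/210.653585 = 0.377570

Final: 0.377570


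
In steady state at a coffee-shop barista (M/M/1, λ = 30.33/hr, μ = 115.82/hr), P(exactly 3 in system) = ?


ρ = 30.33/115.82 = 0.2619
P_n = (1−ρ)·ρ^n = (1 − 0.2619)·0.2619^3 = 0.7381·0.017958 = 0.013256

Final: 0.013256


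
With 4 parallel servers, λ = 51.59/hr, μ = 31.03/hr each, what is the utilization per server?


ρ = λ/(cμ) = 51.59/(4·31.03) = 51.59/124.12 = 0.4156

Final: 0.4156


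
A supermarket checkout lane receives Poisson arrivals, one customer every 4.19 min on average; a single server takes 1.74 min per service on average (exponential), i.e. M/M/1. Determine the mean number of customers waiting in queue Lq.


λ = 60/4.19 = 14.3198 /hr
μ = 60/1.74 = 34.4828 /hr
ρ = λ/μ = 14.3198/34.4828 = 0.4153
Lq = ρ²/(1−ρ) = 0.1725/0.5847 = 0.2949

Final: 0.2949


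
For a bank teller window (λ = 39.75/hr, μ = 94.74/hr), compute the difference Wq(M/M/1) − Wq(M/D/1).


ρ = 39.75/94.74 = 0.4196
Wq(M/M/1) = ρ/(μ−λ) = 0.4196/54.99 = 0.007630 hr
Wq(M/D/1) = ρ/(2(μ−λ)) = 0.003815 hr
Savings = 0.007630 − 0.003815 = 0.003815 hr

Final: 0.003815 hr


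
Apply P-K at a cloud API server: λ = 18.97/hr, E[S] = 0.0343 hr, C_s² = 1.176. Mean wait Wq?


ρ = λ·E[S] = 18.97·0.0343 = 0.6507
E[S²] = E[S]²(1+C_s²) = 0.0343²·(1+1.176) = 0.002560
Wq = λ·E[S²]/(2(1−ρ)) = 18.97·0.002560/(2·0.3493) = 0.06951 hr

Final: 0.06951 hr


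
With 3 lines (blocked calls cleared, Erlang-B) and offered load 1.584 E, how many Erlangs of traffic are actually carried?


B(3,1.584) = 0.147168 (Erlang-B)
Carried load = a(1 − B) = 1.584·(1 − 0.147168) = 1.584·0.852832 = 1.3509 E

Final: 1.3509 Erlangs


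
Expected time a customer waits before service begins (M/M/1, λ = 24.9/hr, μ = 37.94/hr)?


ρ = 24.9/37.94 = 0.6563
Wq = ρ/(μ−λ) = 0.6563/(37.94 − 24.9) = 0.6563/13.04 = 0.05033 hr

Final: 0.05033 hr


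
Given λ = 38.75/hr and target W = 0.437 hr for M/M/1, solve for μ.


W = 1/(μ−λ) ⇒ μ − λ = 1/W = 1/0.437 = 2.2883
μ = λ + 1/W = 38.75 + 2.2883 = 41.0383 per hr

Final: 41.0383 /hr


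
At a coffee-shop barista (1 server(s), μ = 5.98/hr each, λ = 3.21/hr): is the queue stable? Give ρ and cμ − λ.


Total capacity cμ = 1·5.98 = 5.98/hr
ρ = λ/(cμ) = 3.21/5.98 = 0.5368
Stable ⇔ ρ < 1: YES
Spare capacity = cμ − λ = 5.98 − 3.21 = 2.77/hr

Final: ρ = 0.5368; stable; margin = 2.77/hr


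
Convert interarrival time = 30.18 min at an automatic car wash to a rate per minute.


λ = 1/(interarrival time) in consistent units.
1 minute = 1 min, so λ = 1/30.18 = 0.03313 per minute

Final: 0.03313 /min


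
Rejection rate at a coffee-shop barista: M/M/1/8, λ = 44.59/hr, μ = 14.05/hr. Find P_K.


ρ = λ/μ = 44.59/14.05 = 3.1737
P_K = (1−ρ)ρ^K/(1−ρ^(K+1)) = (-2.1737·10291.748976)/(1 − 32662.568458)
= -22370.819482/-32661.568458 = 0.684928

Final: 0.684928


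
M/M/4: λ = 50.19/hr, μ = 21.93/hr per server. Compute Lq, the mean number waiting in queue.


a = λ/μ = 2.2886; ρ = a/4 = 0.5722
P₀ = 0.094541
Lq = P₀·a^c·ρ / (c!·(1−ρ)²) = 0.094541·27.43559·0.5722/(24·0.18305)
= 0.33782

Final: 0.33782


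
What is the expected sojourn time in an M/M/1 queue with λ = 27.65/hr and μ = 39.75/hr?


W = 1/(μ−λ) = 1/(39.75 − 27.65) = 1/12.10 = 0.08264 hr

Final: 0.08264 hr


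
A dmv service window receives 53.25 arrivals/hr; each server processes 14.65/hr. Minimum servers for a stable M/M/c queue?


Stability requires cμ > λ ⇔ c > λ/μ.
λ/μ = 53.25/14.65 = 3.6348
Minimum integer c = ⌊3.6348⌋ + 1 = 4
Check: 4·14.65 = 58.60 > 53.25, while 3·14.65 = 43.95 ≤ 53.25

Final: 4 servers


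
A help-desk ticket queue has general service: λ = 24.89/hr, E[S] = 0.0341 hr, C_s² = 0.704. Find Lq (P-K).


ρ = λ·E[S] = 24.89·0.0341 = 0.8487
Lq = ρ²(1+C_s²)/(2(1−ρ)) = 0.7204·(1+0.704)/(2·0.1513)
= 0.7204·1.7040/0.3025 = 4.05789

Final: 4.05789


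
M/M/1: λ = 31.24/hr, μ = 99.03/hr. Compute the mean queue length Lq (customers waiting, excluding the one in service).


ρ = 31.24/99.03 = 0.3155
Lq = ρ²/(1−ρ) = 0.09951/0.6845 = 0.1454

Final: 0.1454


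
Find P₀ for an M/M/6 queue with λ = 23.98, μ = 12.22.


a = λ/μ = 23.98/12.22 = 1.9624; ρ = a/c = 0.3271
Σ_{k=0}^{5} a^k/k! (terms k=0..5) = 1.00000 + 1.96236 + 1.92542 + 1.25946 + 0.61788 + 0.24250 = 7.00761
Tail: a^6/(6!(1−ρ)) = 57.10417/(720·0.6729) = 0.11786
P₀ = 1/(7.00761 + 0.11786) = 1/7.12547 = 0.140342

Final: 0.140342


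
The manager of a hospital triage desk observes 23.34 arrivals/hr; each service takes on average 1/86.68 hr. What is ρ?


ρ = λ/μ = 23.34/86.68 = 0.2693

Final: 0.2693


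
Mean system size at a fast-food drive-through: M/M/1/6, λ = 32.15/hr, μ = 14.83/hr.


ρ = 32.15/14.83 = 2.1679
L = ρ[1 − (K+1)ρ^K + Kρ^(K+1)] / [(1−ρ)(1−ρ^(K+1))]
Numerator: 2.1679·(1 − 7·103.809944 + 6·225.049879) = 1354.136461
Denominator: (-1.1679)·(-224.049879) = 261.668503
L = 1354.136461/261.668503 = 5.1750

Final: 5.1750


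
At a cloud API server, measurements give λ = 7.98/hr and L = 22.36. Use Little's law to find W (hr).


W = L/λ = 22.36/7.98 = 2.8020 hr

Final: 2.8020 hr


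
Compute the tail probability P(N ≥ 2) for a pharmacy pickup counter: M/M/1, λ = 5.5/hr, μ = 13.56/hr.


ρ = 5.5/13.56 = 0.4056
P(N ≥ n) = ρ^n = 0.4056^2 = 0.164515

Final: 0.164515


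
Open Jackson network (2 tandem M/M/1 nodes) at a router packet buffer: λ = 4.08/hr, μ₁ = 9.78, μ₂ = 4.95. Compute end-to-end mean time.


Each node sees arrival rate λ = 4.08/hr (tandem ⇒ throughput preserved).
W₁ = 1/(μ₁−λ) = 1/(9.78−4.08) = 0.17544 hr
W₂ = 1/(μ₂−λ) = 1/(4.95−4.08) = 1.14943 hr
W_total = W₁ + W₂ = 0.17544 + 1.14943 = 1.32486 hr

Final: 1.32486 hr


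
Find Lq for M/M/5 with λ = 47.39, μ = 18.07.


a = λ/μ = 2.6226; ρ = a/5 = 0.5245
P₀ = 0.070357
Lq = P₀·a^c·ρ / (c!·(1−ρ)²) = 0.070357·124.06314·0.5245/(120·0.22609)
= 0.16875

Final: 0.16875


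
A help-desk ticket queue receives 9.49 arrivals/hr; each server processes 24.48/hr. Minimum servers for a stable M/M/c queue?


Stability requires cμ > λ ⇔ c > λ/μ.
λ/μ = 9.49/24.48 = 0.3877
Minimum integer c = ⌊0.3877⌋ + 1 = 1
Check: 1·24.48 = 24.48 > 9.49, while 0·24.48 = 0.00 ≤ 9.49

Final: 1 servers


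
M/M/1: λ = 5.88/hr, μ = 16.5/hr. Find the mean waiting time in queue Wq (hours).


ρ = 5.88/16.5 = 0.3564
Wq = ρ/(μ−λ) = 0.3564/(16.5 − 5.88) = 0.3564/10.62 = 0.03356 hr

Final: 0.03356 hr


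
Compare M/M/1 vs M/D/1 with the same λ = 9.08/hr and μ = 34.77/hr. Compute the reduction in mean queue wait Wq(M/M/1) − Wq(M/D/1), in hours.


ρ = 9.08/34.77 = 0.2611
Wq(M/M/1) = ρ/(μ−λ) = 0.2611/25.69 = 0.01017 hr
Wq(M/D/1) = ρ/(2(μ−λ)) = 0.005083 hr
Savings = 0.01017 − 0.005083 = 0.005083 hr

Final: 0.005083 hr


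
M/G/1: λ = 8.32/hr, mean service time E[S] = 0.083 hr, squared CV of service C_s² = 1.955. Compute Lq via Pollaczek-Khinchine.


ρ = λ·E[S] = 8.32·0.083 = 0.6906
Lq = ρ²(1+C_s²)/(2(1−ρ)) = 0.4769·(1+1.955)/(2·0.3094)
= 0.4769·2.9550/0.6189 = 2.27695

Final: 2.27695


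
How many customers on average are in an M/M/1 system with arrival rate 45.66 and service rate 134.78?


ρ = λ/μ = 45.66/134.78 = 0.3388
L = ρ/(1−ρ) = 0.3388/(1 − 0.3388) = 0.3388/0.6612 = 0.5123

Final: 0.5123


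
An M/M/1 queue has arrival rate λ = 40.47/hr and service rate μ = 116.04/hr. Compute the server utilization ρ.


ρ = λ/μ = 40.47/116.04 = 0.3488

Final: 0.3488


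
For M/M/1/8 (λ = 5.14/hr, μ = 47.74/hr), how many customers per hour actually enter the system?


ρ = 0.1077; P_K = (1−ρ)ρ^8/(1−ρ^9) = 0.00000001611
λ_eff = λ(1 − P_K) = 5.14·(1 − 0.00000001611) = 5.14·1.000000 = 5.1400 /hr

Final: 5.1400 /hr


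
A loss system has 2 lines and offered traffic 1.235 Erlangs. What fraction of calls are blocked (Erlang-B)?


B(c,a) = (a^c/c!) / Σ_{k=0}^{c} a^k/k!
a^2/2! = 0.762613
Σ terms (k=0..2): 1.00000 + 1.23500 + 0.76261 = 2.997613
B = 0.762613/2.997613 = 0.254407

Final: 0.254407


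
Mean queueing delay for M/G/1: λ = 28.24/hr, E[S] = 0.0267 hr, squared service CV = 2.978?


ρ = λ·E[S] = 28.24·0.0267 = 0.7540
E[S²] = E[S]²(1+C_s²) = 0.0267²·(1+2.978) = 0.002836
Wq = λ·E[S²]/(2(1−ρ)) = 28.24·0.002836/(2·0.2460) = 0.16278 hr

Final: 0.16278 hr


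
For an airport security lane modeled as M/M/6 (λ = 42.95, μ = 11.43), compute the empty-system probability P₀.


a = λ/μ = 42.95/11.43 = 3.7577; ρ = a/c = 0.6263
Σ_{k=0}^{5} a^k/k! (terms k=0..5) = 1.00000 + 3.75766 + 7.05999 + 8.84300 + 8.30724 + 6.24315 = 35.21102
Tail: a^6/(6!(1−ρ)) = 2815.15056/(720·0.3737) = 10.46208
P₀ = 1/(35.21102 + 10.46208) = 1/45.67310 = 0.021895

Final: 0.021895


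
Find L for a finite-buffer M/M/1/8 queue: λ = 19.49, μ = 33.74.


ρ = 19.49/33.74 = 0.5777
L = ρ[1 − (K+1)ρ^K + Kρ^(K+1)] / [(1−ρ)(1−ρ^(K+1))]
Numerator: 0.5777·(1 − 9·0.012397 + 8·0.007161) = 0.546294
Denominator: (0.4223)·(0.992839) = 0.419323
L = 0.546294/0.419323 = 1.3028

Final: 1.3028


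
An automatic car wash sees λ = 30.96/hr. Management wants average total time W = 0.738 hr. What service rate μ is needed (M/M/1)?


W = 1/(μ−λ) ⇒ μ − λ = 1/W = 1/0.738 = 1.3550
μ = λ + 1/W = 30.96 + 1.3550 = 32.3150 per hr

Final: 32.3150 /hr


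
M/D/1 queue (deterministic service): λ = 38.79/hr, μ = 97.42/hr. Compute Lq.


ρ = 38.79/97.42 = 0.3982
M/D/1: Lq = ρ²/(2(1−ρ)) = 0.1585/(2·0.6018) = 0.13172

Final: 0.13172


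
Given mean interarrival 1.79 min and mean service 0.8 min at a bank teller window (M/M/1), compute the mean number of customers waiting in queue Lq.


λ = 60/1.79 = 33.5196 /hr
μ = 60/0.8 = 75.0000 /hr
ρ = λ/μ = 33.5196/75.0000 = 0.4469
Lq = ρ²/(1−ρ) = 0.1997/0.5531 = 0.3612

Final: 0.3612


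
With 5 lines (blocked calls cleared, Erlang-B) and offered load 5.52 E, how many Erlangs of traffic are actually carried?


B(5,5.52) = 0.325567 (Erlang-B)
Carried load = a(1 − B) = 5.52·(1 − 0.325567) = 5.52·0.674433 = 3.7229 E

Final: 3.7229 Erlangs


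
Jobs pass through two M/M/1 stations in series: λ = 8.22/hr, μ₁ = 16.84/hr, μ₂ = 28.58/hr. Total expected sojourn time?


Each node sees arrival rate λ = 8.22/hr (tandem ⇒ throughput preserved).
W₁ = 1/(μ₁−λ) = 1/(16.84−8.22) = 0.11601 hr
W₂ = 1/(μ₂−λ) = 1/(28.58−8.22) = 0.04912 hr
W_total = W₁ + W₂ = 0.11601 + 0.04912 = 0.16513 hr

Final: 0.16513 hr


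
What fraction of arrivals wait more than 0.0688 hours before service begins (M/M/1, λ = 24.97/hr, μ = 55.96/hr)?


ρ = 24.97/55.96 = 0.4462
P(Wq > t) = ρ·e^{−(μ−λ)t} = 0.4462·e^{−2.1321}
= 0.4462·0.118587 = 0.052915

Final: 0.052915


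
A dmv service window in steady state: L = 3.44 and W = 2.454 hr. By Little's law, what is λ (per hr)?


λ = L/W = 3.44/2.454 = 1.4018 /hr

Final: 1.4018 /hr


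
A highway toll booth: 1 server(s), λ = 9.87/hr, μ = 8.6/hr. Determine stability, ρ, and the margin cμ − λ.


Total capacity cμ = 1·8.6 = 8.60/hr
ρ = λ/(cμ) = 9.87/8.60 = 1.1477
Stable ⇔ ρ < 1: NO
Spare capacity = cμ − λ = 8.60 − 9.87 = -1.27/hr

Final: ρ = 1.1477; unstable; margin = -1.27/hr


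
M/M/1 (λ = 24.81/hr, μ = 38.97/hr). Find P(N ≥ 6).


ρ = 24.81/38.97 = 0.6366
P(N ≥ n) = ρ^n = 0.6366^6 = 0.066585

Final: 0.066585


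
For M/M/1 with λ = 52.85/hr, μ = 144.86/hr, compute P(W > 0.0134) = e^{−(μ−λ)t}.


W ~ Exponential(μ−λ) for M/M/1.
μ − λ = 144.86 − 52.85 = 92.0100
P(W > t) = e^{−(μ−λ)t} = e^{−1.2329} = 0.291436

Final: 0.291436


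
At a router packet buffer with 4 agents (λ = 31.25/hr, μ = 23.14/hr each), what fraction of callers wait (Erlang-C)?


a = λ/μ = 1.3505; ρ = a/4 = 0.3376
P₀ = 0.257593 (from M/M/c formula)
C(c,a) = [a^c/(c!(1−ρ))]·P₀ = [3.32619/(24·0.6624)]·0.257593
= 0.20923·0.257593 = 0.053897

Final: 0.053897


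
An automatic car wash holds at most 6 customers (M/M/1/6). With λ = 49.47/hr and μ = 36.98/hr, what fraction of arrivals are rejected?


ρ = λ/μ = 49.47/36.98 = 1.3378
P_K = (1−ρ)ρ^K/(1−ρ^(K+1)) = (-0.3378·5.731259)/(1 − 7.666992)
= -1.935733/-6.666992 = 0.290346

Final: 0.290346


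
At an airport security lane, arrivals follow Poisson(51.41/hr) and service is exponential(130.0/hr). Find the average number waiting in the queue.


ρ = 51.41/130.0 = 0.3955
Lq = ρ²/(1−ρ) = 0.1564/0.6045 = 0.2587

Final: 0.2587


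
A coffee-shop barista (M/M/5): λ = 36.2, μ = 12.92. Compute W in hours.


a = 2.8019; ρ = 0.5604; P₀ = 0.058025
Lq = P₀·a^c·ρ/(c!(1−ρ)²) = 0.24208
Wq = Lq/λ = 0.24208/36.2 = 0.006687 hr
W = Wq + 1/μ = 0.006687 + 0.07740 = 0.08409 hr

Final: 0.08409 hr


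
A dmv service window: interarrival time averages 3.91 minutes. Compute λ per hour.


λ = 1/(interarrival time) in consistent units.
1 hour = 60 min, so λ = 60/3.91 = 15.3453 per hour

Final: 15.3453 /hr


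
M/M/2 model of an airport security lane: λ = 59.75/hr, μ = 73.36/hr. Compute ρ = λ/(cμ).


ρ = λ/(cμ) = 59.75/(2·73.36) = 59.75/146.72 = 0.4072

Final: 0.4072


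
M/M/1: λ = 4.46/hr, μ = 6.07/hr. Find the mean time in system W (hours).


W = 1/(μ−λ) = 1/(6.07 − 4.46) = 1/1.61 = 0.6211 hr

Final: 0.6211 hr


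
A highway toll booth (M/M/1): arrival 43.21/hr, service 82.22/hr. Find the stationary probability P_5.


ρ = 43.21/82.22 = 0.5255
P_n = (1−ρ)·ρ^n = (1 − 0.5255)·0.5255^5 = 0.4745·0.040090 = 0.019021

Final: 0.019021


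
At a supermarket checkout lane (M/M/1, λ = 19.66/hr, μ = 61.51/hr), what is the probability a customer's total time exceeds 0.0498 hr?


W ~ Exponential(μ−λ) for M/M/1.
μ − λ = 61.51 − 19.66 = 41.8500
P(W > t) = e^{−(μ−λ)t} = e^{−2.0841} = 0.124415

Final: 0.124415


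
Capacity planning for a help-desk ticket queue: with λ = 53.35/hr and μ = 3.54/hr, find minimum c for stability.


Stability requires cμ > λ ⇔ c > λ/μ.
λ/μ = 53.35/3.54 = 15.0706
Minimum integer c = ⌊15.0706⌋ + 1 = 16
Check: 16·3.54 = 56.64 > 53.35, while 15·3.54 = 53.10 ≤ 53.35

Final: 16 servers


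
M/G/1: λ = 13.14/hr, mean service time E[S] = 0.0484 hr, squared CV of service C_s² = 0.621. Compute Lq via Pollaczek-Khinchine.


ρ = λ·E[S] = 13.14·0.0484 = 0.6360
Lq = ρ²(1+C_s²)/(2(1−ρ)) = 0.4045·(1+0.621)/(2·0.3640)
= 0.4045·1.6210/0.7280 = 0.90054

Final: 0.90054


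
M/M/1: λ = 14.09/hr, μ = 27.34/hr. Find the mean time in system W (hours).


W = 1/(μ−λ) = 1/(27.34 − 14.09) = 1/13.25 = 0.07547 hr

Final: 0.07547 hr


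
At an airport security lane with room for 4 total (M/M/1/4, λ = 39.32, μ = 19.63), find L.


ρ = 39.32/19.63 = 2.0031
L = ρ[1 − (K+1)ρ^K + Kρ^(K+1)] / [(1−ρ)(1−ρ^(K+1))]
Numerator: 2.0031·(1 − 5·16.098034 + 4·32.245272) = 99.133110
Denominator: (-1.0031)·(-31.245272) = 31.340775
L = 99.133110/31.340775 = 3.1631

Final: 3.1631


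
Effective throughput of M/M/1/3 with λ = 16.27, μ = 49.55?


ρ = 0.3284; P_K = (1−ρ)ρ^3/(1−ρ^4) = 0.024057
λ_eff = λ(1 − P_K) = 16.27·(1 − 0.024057) = 16.27·0.975943 = 15.8786 /hr

Final: 15.8786 /hr


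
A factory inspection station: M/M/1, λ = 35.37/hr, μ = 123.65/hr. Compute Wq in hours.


ρ = 35.37/123.65 = 0.2860
Wq = ρ/(μ−λ) = 0.2860/(123.65 − 35.37) = 0.2860/88.28 = 0.003240 hr

Final: 0.003240 hr


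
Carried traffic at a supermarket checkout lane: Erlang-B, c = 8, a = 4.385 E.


B(8,4.385) = 0.043793 (Erlang-B)
Carried load = a(1 − B) = 4.385·(1 − 0.043793) = 4.385·0.956207 = 4.1930 E

Final: 4.1930 Erlangs


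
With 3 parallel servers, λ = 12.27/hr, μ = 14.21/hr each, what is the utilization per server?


ρ = λ/(cμ) = 12.27/(3·14.21) = 12.27/42.63 = 0.2878

Final: 0.2878


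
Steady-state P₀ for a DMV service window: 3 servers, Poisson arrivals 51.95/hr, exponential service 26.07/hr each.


a = λ/μ = 51.95/26.07 = 1.9927; ρ = a/c = 0.6642
Σ_{k=0}^{2} a^k/k! (terms k=0..2) = 1.00000 + 1.99271 + 1.98545 = 4.97816
Tail: a^3/(3!(1−ρ)) = 7.91286/(6·0.3358) = 3.92780
P₀ = 1/(4.97816 + 3.92780) = 1/8.90597 = 0.112284

Final: 0.112284


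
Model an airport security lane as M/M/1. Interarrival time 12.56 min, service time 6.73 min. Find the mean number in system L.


λ = 60/12.56 = 4.7771 /hr
μ = 60/6.73 = 8.9153 /hr
ρ = λ/μ = 4.7771/8.9153 = 0.5358
L = ρ/(1−ρ) = 0.5358/0.4642 = 1.1544

Final: 1.1544


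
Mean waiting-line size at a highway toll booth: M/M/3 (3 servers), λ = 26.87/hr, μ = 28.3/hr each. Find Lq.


a = λ/μ = 0.9495; ρ = a/3 = 0.3165
P₀ = 0.383299
Lq = P₀·a^c·ρ / (c!·(1−ρ)²) = 0.383299·0.85594·0.3165/(6·0.46719)
= 0.03704

Final: 0.03704


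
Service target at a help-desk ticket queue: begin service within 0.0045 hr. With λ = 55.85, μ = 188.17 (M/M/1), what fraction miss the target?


ρ = 55.85/188.17 = 0.2968
P(Wq > t) = ρ·e^{−(μ−λ)t} = 0.2968·e^{−0.5954}
= 0.2968·0.551320 = 0.163635

Final: 0.163635


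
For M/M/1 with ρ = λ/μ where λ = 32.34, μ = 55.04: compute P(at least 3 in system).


ρ = 32.34/55.04 = 0.5876
P(N ≥ n) = ρ^n = 0.5876^3 = 0.202855

Final: 0.202855


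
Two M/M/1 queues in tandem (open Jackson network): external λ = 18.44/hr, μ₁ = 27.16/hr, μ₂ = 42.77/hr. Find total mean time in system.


Each node sees arrival rate λ = 18.44/hr (tandem ⇒ throughput preserved).
W₁ = 1/(μ₁−λ) = 1/(27.16−18.44) = 0.11468 hr
W₂ = 1/(μ₂−λ) = 1/(42.77−18.44) = 0.04110 hr
W_total = W₁ + W₂ = 0.11468 + 0.04110 = 0.15578 hr

Final: 0.15578 hr


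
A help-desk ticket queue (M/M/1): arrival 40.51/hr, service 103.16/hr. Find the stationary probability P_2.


ρ = 40.51/103.16 = 0.3927
P_n = (1−ρ)·ρ^n = (1 − 0.3927)·0.3927^2 = 0.6073·0.154206 = 0.093651

Final: 0.093651


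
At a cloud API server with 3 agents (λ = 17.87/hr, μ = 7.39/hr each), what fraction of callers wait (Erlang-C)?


a = λ/μ = 2.4181; ρ = a/3 = 0.8060
P₀ = 0.054077 (from M/M/c formula)
C(c,a) = [a^c/(c!(1−ρ))]·P₀ = [14.13970/(6·0.1940)]·0.054077
= 12.15028·0.054077 = 0.657053

Final: 0.657053


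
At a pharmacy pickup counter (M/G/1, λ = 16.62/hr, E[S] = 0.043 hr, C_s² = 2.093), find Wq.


ρ = λ·E[S] = 16.62·0.043 = 0.7147
E[S²] = E[S]²(1+C_s²) = 0.043²·(1+2.093) = 0.005719
Wq = λ·E[S²]/(2(1−ρ)) = 16.62·0.005719/(2·0.2853) = 0.16655 hr

Final: 0.16655 hr


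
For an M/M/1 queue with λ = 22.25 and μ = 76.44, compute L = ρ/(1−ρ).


ρ = λ/μ = 22.25/76.44 = 0.2911
L = ρ/(1−ρ) = 0.2911/(1 − 0.2911) = 0.2911/0.7089 = 0.4106

Final: 0.4106


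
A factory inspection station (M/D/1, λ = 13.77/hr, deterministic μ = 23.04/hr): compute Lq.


ρ = 13.77/23.04 = 0.5977
M/D/1: Lq = ρ²/(2(1−ρ)) = 0.3572/(2·0.4023) = 0.44389

Final: 0.44389


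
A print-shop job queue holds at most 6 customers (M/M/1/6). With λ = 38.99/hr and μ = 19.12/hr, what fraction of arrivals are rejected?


ρ = λ/μ = 38.99/19.12 = 2.0392
P_K = (1−ρ)ρ^K/(1−ρ^(K+1)) = (-1.0392·71.910463)/(1 − 146.641681)
= -74.731218/-145.641681 = 0.513117

Final: 0.513117


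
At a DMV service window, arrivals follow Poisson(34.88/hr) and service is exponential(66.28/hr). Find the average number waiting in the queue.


ρ = 34.88/66.28 = 0.5263
Lq = ρ²/(1−ρ) = 0.2769/0.4737 = 0.5846

Final: 0.5846


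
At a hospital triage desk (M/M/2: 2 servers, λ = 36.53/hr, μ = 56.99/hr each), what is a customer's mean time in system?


a = 0.6410; ρ = 0.3205; P₀ = 0.514584
Lq = P₀·a^c·ρ/(c!(1−ρ)²) = 0.07338
Wq = Lq/λ = 0.07338/36.53 = 0.002009 hr
W = Wq + 1/μ = 0.002009 + 0.01755 = 0.01956 hr

Final: 0.01956 hr


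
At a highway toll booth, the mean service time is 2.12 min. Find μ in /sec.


μ = 1/(service time) in consistent units.
1 second = 0.0166667 min, so μ = 0.0166667/2.12 = 0.007862 per second

Final: 0.007862 /sec


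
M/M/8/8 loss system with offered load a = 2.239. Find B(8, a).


B(c,a) = (a^c/c!) / Σ_{k=0}^{c} a^k/k!
a^8/8! = 0.015664
Σ terms (k=0..8): 1.00000 + 2.23900 + 2.50656 + 1.87073 + 1.04714 + 0.46891 + 0.17498 + 0.05597 + 0.01566 = 9.378956
B = 0.015664/9.378956 = 0.001670

Final: 0.001670


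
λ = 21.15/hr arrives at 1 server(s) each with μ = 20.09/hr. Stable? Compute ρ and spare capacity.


Total capacity cμ = 1·20.09 = 20.09/hr
ρ = λ/(cμ) = 21.15/20.09 = 1.0528
Stable ⇔ ρ < 1: NO
Spare capacity = cμ − λ = 20.09 − 21.15 = -1.06/hr

Final: ρ = 1.0528; unstable; margin = -1.06/hr


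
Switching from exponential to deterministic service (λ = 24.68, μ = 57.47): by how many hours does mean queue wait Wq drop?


ρ = 24.68/57.47 = 0.4294
Wq(M/M/1) = ρ/(μ−λ) = 0.4294/32.79 = 0.01310 hr
Wq(M/D/1) = ρ/(2(μ−λ)) = 0.006548 hr
Savings = 0.01310 − 0.006548 = 0.006548 hr

Final: 0.006548 hr


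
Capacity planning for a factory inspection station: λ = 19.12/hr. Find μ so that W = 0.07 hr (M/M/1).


W = 1/(μ−λ) ⇒ μ − λ = 1/W = 1/0.07 = 14.2857
μ = λ + 1/W = 19.12 + 14.2857 = 33.4057 per hr

Final: 33.4057 /hr


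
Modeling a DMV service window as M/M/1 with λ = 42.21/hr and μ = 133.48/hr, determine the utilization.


ρ = λ/μ = 42.21/133.48 = 0.3162

Final: 0.3162


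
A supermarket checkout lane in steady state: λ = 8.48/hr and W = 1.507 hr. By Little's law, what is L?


L = λW = 8.48·1.507 = 12.7794

Final: 12.7794


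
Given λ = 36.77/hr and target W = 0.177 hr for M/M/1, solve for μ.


W = 1/(μ−λ) ⇒ μ − λ = 1/W = 1/0.177 = 5.6497
μ = λ + 1/W = 36.77 + 5.6497 = 42.4197 per hr

Final: 42.4197 /hr


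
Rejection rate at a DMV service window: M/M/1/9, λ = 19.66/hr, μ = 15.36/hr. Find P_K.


ρ = λ/μ = 19.66/15.36 = 1.2799
P_K = (1−ρ)ρ^K/(1−ρ^(K+1)) = (-0.2799·9.219995)/(1 − 11.801113)
= -2.581118/-10.801113 = 0.238968

Final: 0.238968


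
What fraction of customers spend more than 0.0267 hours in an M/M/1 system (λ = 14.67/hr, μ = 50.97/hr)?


W ~ Exponential(μ−λ) for M/M/1.
μ − λ = 50.97 − 14.67 = 36.3000
P(W > t) = e^{−(μ−λ)t} = e^{−0.9692} = 0.379383

Final: 0.379383
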